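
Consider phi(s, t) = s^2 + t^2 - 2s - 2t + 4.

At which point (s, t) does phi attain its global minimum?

phi(s,t) separates as P(s) + Q(t) + 4, so its minimum is min P + min Q + 4.
P'(s) = 2s - 2 vanishes at s ∈ {1}; Q'(t) = 2(t - 1) vanishes at t ∈ {1}.
Local minima of P (where P''>0): P(1)=-1. Local minima of Q: Q(1)=-1.
So the global minimum of phi is P(1) + Q(1) + 4 = -1 − 1 + 4 = 2, attained at (1, 1).

(1, 1)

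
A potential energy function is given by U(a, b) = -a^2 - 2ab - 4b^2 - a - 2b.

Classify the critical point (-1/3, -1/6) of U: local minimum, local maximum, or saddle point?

The Hessian of U is constant: H = [[-2, -2], [-2, -8]].
det(H) = (-2)·(-8) − (-2)² = 12.
det(H) > 0 and tr(H) = -10 < 0, so H is negative definite and the point is a local maximum.

local maximum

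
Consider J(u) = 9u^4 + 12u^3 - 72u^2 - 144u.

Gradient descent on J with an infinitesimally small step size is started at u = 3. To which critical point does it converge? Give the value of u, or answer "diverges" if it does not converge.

J'(u) = 36(u - 2)(u + 1)(u + 2), so J'(3) = 720.
Gradient descent moves in the -J' direction, i.e. u is decreasing.
The nearest critical point in that direction is u = 2, where J'' = 432 > 0 (a local minimum). The iterate converges there.

2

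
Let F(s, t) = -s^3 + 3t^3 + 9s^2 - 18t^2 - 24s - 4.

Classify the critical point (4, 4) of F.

saddle point

The mixed partial ∂²F/∂s∂t is 0, so the Hessian at any point is diag(F_ss, F_tt) = diag(6(-s + 3), 18(t - 2)).
At (4, 4): H = diag(-6, 36).
The eigenvalues have opposite signs, so H is indefinite: a saddle point.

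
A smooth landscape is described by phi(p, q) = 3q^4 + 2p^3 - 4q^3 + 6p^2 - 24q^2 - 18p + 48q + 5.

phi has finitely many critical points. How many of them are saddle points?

3

phi separates as a function of p plus a function of q, so ∇phi=0 decouples.
∂phi/∂p = 6(p - 1)(p + 3) = 0 at p ∈ {-3, 1}; ∂phi/∂q = 12(q - 2)(q - 1)(q + 2) = 0 at q ∈ {-2, 1, 2}.
The Hessian is diagonal: diag(phi_pp, phi_qq). Second derivatives: phi_pp(-3)=-24, phi_pp(1)=24; phi_qq(-2)=144, phi_qq(1)=-36, phi_qq(2)=48.
Saddle points occur where the two diagonal entries have opposite signs: (-3, -2), (-3, 2), (1, 1). Count: 3.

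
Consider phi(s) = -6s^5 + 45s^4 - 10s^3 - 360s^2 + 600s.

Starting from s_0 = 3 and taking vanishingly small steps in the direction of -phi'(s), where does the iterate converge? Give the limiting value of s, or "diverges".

2

phi'(s) = -30(s - 5)(s - 2)(s - 1)(s + 2), so phi'(3) = 600.
Gradient descent moves in the -phi' direction, i.e. s is decreasing.
The nearest critical point in that direction is s = 2, where phi'' = 360 > 0 (a local minimum). The iterate converges there.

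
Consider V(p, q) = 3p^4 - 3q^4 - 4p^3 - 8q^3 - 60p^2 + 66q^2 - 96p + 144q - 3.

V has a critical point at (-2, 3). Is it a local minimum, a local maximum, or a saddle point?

The mixed partial ∂²V/∂p∂q is 0, so the Hessian at any point is diag(V_pp, V_qq) = diag(12(3p^2 - 2p - 10), 12(-3q^2 - 4q + 11)).
At (-2, 3): H = diag(72, -336).
The eigenvalues have opposite signs, so H is indefinite: a saddle point.

saddle point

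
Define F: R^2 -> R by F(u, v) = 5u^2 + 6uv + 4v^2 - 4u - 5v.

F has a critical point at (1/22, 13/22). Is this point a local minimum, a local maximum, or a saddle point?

The Hessian of F is constant: H = [[10, 6], [6, 8]].
det(H) = 10·8 − 6² = 44.
det(H) > 0 and tr(H) = 18 > 0, so H is positive definite and the point is a local minimum.

local minimum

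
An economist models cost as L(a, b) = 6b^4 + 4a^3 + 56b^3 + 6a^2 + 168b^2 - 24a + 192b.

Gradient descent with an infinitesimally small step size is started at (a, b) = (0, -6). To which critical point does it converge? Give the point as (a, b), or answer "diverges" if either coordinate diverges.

L is separable, so gradient descent decouples: a follows -∂L/∂a, b follows -∂L/∂b.
∂L/∂a = 12(a - 1)(a + 2); at a=0 this is -24, so a increases.
∂L/∂b = 24(b + 1)(b + 2)(b + 4); at b=-6 this is -960, so b increases.
a converges to its nearest critical value 1 (a local min of the a-part); b converges to -4. The iterate converges to (1, -4).

(1, -4)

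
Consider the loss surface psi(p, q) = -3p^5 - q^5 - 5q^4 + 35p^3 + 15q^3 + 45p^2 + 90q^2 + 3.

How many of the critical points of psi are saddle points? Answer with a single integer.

psi separates as a function of p plus a function of q, so ∇psi=0 decouples.
∂psi/∂p = -15p(p - 3)(p + 1)(p + 2) = 0 at p ∈ {-2, -1, 0, 3}; ∂psi/∂q = -5q(q - 3)(q + 3)(q + 4) = 0 at q ∈ {-4, -3, 0, 3}.
The Hessian is diagonal: diag(psi_pp, psi_qq). Second derivatives: psi_pp(-2)=150, psi_pp(-1)=-60, psi_pp(0)=90, psi_pp(3)=-900; psi_qq(-4)=140, psi_qq(-3)=-90, psi_qq(0)=180, psi_qq(3)=-630.
Saddle points occur where the two diagonal entries have opposite signs: (-2, -3), (-2, 3), (-1, -4), (-1, 0), (0, -3), (0, 3), (3, -4), (3, 0). Count: 8.

8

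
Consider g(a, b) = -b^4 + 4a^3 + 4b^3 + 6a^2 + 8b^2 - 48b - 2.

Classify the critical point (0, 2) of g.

local minimum

The mixed partial ∂²g/∂a∂b is 0, so the Hessian at any point is diag(g_aa, g_bb) = diag(12(2a + 1), 4(-3b^2 + 6b + 4)).
At (0, 2): H = diag(12, 16).
Both eigenvalues are positive, so H is positive definite: a local minimum.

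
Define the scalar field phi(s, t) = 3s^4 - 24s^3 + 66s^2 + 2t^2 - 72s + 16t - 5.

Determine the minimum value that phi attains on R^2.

phi(s,t) separates as P(s) + Q(t) − 5, so its minimum is min P + min Q − 5.
P'(s) = 12(s - 3)(s - 2)(s - 1) vanishes at s ∈ {1, 2, 3}; Q'(t) = 4(t + 4) vanishes at t ∈ {-4}.
Local minima of P (where P''>0): P(1)=-27, P(3)=-27. Local minima of Q: Q(-4)=-32.
So the global minimum of phi is P(1) + Q(-4) − 5 = -27 − 32 − 5 = -64, attained at (1, -4).

-64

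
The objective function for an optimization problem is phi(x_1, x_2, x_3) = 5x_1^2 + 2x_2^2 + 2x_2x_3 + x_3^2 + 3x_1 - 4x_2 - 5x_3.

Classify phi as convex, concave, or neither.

phi is quadratic, so its Hessian is the constant matrix H = [[10, 0, 0], [0, 4, 2], [0, 2, 2]].
Leading principal minors: 10, 40, 40.
All positive ⇒ H ≻ 0 ⇒ convex.

convex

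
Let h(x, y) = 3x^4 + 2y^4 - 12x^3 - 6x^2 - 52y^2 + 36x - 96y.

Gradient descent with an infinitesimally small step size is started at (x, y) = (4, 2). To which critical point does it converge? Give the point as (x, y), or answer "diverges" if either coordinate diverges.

(3, 4)

h is separable, so gradient descent decouples: x follows -∂h/∂x, y follows -∂h/∂y.
∂h/∂x = 12(x - 3)(x - 1)(x + 1); at x=4 this is 180, so x decreases.
∂h/∂y = 8(y - 4)(y + 1)(y + 3); at y=2 this is -240, so y increases.
x converges to its nearest critical value 3 (a local min of the x-part); y converges to 4. The iterate converges to (3, 4).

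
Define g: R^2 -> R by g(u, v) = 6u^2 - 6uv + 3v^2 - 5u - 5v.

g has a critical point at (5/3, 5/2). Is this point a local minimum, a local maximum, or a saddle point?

The Hessian of g is constant: H = [[12, -6], [-6, 6]].
det(H) = 12·6 − (-6)² = 36.
det(H) > 0 and tr(H) = 18 > 0, so H is positive definite and the point is a local minimum.

local minimum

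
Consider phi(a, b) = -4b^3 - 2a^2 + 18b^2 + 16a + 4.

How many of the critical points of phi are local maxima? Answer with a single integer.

1

phi separates as a function of a plus a function of b, so ∇phi=0 decouples.
∂phi/∂a = -4(a - 4) = 0 at a ∈ {4}; ∂phi/∂b = -12b(b - 3) = 0 at b ∈ {0, 3}.
The Hessian is diagonal: diag(phi_aa, phi_bb). Second derivatives: phi_aa(4)=-4; phi_bb(0)=36, phi_bb(3)=-36.
Local maxima occur where both diagonal entries negative: (4, 3). Count: 1.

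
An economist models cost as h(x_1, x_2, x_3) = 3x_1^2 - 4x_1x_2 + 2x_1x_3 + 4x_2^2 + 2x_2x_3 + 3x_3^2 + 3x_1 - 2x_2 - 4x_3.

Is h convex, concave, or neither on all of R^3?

convex

h is quadratic, so its Hessian is the constant matrix H = [[6, -4, 2], [-4, 8, 2], [2, 2, 6]].
Leading principal minors: 6, 32, 104.
All positive ⇒ H ≻ 0 ⇒ convex.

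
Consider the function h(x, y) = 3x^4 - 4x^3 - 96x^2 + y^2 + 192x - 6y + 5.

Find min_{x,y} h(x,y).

-1284

h(x,y) separates as P(x) + Q(y) + 5, so its minimum is min P + min Q + 5.
P'(x) = 12(x - 4)(x - 1)(x + 4) vanishes at x ∈ {-4, 1, 4}; Q'(y) = 2y - 6 vanishes at y ∈ {3}.
Local minima of P (where P''>0): P(-4)=-1280, P(4)=-256. Local minima of Q: Q(3)=-9.
So the global minimum of h is P(-4) + Q(3) + 5 = -1280 − 9 + 5 = -1284, attained at (-4, 3).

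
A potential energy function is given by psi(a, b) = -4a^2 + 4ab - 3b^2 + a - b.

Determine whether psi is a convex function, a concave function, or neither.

concave

psi is quadratic, so its Hessian is the constant matrix H = [[-8, 4], [4, -6]].
det(H) = 32, tr(H) = -14.
det(H) > 0 and tr(H) < 0, so H is negative definite everywhere: concave.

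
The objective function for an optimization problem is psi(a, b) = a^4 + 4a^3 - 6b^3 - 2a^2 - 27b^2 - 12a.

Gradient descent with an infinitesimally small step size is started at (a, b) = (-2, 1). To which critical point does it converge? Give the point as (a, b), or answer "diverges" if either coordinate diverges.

diverges

psi is separable, so gradient descent decouples: a follows -∂psi/∂a, b follows -∂psi/∂b.
∂psi/∂a = 4(a - 1)(a + 1)(a + 3); at a=-2 this is 12, so a decreases.
∂psi/∂b = -18b(b + 3); at b=1 this is -72, so b increases.
The b-coordinate has no critical point in that direction and runs off to infinity.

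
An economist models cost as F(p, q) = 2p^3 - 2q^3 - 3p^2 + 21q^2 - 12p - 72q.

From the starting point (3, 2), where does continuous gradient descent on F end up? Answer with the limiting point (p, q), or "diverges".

(2, 3)

F is separable, so gradient descent decouples: p follows -∂F/∂p, q follows -∂F/∂q.
∂F/∂p = 6(p - 2)(p + 1); at p=3 this is 24, so p decreases.
∂F/∂q = -6(q - 4)(q - 3); at q=2 this is -12, so q increases.
p converges to its nearest critical value 2 (a local min of the p-part); q converges to 3. The iterate converges to (2, 3).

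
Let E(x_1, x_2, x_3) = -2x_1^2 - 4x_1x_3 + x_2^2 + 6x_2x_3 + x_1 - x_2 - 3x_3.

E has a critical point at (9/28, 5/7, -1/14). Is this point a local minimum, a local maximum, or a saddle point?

The Hessian is constant: H = [[-4, 0, -4], [0, 2, 6], [-4, 6, 0]].
Leading principal minors: Δ₁ = -4, Δ₂ = -8, Δ₃ = 112.
The minors fit neither the all-positive nor the alternating-sign pattern, so H is indefinite: a saddle point.

saddle point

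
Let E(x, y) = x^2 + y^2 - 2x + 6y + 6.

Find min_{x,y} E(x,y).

-4

E(x,y) separates as P(x) + Q(y) + 6, so its minimum is min P + min Q + 6.
P'(x) = 2x - 2 vanishes at x ∈ {1}; Q'(y) = 2y + 6 vanishes at y ∈ {-3}.
Local minima of P (where P''>0): P(1)=-1. Local minima of Q: Q(-3)=-9.
So the global minimum of E is P(1) + Q(-3) + 6 = -1 − 9 + 6 = -4, attained at (1, -3).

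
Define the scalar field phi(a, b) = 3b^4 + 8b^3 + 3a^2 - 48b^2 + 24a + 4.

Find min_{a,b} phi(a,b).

phi(a,b) separates as P(a) + Q(b) + 4, so its minimum is min P + min Q + 4.
P'(a) = 6a + 24 vanishes at a ∈ {-4}; Q'(b) = 12b(b - 2)(b + 4) vanishes at b ∈ {-4, 0, 2}.
Local minima of P (where P''>0): P(-4)=-48. Local minima of Q: Q(-4)=-512, Q(2)=-80.
So the global minimum of phi is P(-4) + Q(-4) + 4 = -48 − 512 + 4 = -556, attained at (-4, -4).

-556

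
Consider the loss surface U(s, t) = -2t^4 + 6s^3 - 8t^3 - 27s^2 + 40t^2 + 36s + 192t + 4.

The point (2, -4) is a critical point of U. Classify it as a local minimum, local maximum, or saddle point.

The mixed partial ∂²U/∂s∂t is 0, so the Hessian at any point is diag(U_ss, U_tt) = diag(18(2s - 3), 8(-3t^2 - 6t + 10)).
At (2, -4): H = diag(18, -112).
The eigenvalues have opposite signs, so H is indefinite: a saddle point.

saddle point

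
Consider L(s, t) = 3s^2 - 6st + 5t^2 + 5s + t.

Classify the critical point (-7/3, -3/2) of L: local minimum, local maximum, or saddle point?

The Hessian of L is constant: H = [[6, -6], [-6, 10]].
det(H) = 6·10 − (-6)² = 24.
det(H) > 0 and tr(H) = 16 > 0, so H is positive definite and the point is a local minimum.

local minimum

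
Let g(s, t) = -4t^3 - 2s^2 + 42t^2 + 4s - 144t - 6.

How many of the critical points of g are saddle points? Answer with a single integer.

1

g separates as a function of s plus a function of t, so ∇g=0 decouples.
∂g/∂s = -4(s - 1) = 0 at s ∈ {1}; ∂g/∂t = -12(t - 4)(t - 3) = 0 at t ∈ {3, 4}.
The Hessian is diagonal: diag(g_ss, g_tt). Second derivatives: g_ss(1)=-4; g_tt(3)=12, g_tt(4)=-12.
Saddle points occur where the two diagonal entries have opposite signs: (1, 3). Count: 1.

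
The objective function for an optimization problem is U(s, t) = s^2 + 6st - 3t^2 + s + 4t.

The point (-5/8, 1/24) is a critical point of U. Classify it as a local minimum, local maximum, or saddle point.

The Hessian of U is constant: H = [[2, 6], [6, -6]].
det(H) = 2·(-6) − 6² = -48.
Since det(H) < 0, H is indefinite and the critical point is a saddle point.

saddle point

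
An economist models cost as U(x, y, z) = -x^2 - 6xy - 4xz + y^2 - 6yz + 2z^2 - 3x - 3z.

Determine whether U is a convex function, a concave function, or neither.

U is quadratic, so its Hessian is the constant matrix H = [[-2, -6, -4], [-6, 2, -6], [-4, -6, 4]].
Leading principal minors: -2, -40, -408.
Neither pattern holds ⇒ H is indefinite ⇒ neither convex nor concave.

neither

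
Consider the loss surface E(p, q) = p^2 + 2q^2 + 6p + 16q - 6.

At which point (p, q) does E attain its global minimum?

E(p,q) separates as A(p) + B(q) − 6, so its minimum is min A + min B − 6.
A'(p) = 2p + 6 vanishes at p ∈ {-3}; B'(q) = 4q + 16 vanishes at q ∈ {-4}.
Local minima of A (where A''>0): A(-3)=-9. Local minima of B: B(-4)=-32.
So the global minimum of E is A(-3) + B(-4) − 6 = -9 − 32 − 6 = -47, attained at (-3, -4).

(-3, -4)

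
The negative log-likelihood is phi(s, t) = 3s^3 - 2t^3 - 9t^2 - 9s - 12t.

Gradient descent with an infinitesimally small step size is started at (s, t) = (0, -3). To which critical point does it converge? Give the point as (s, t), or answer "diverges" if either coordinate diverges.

phi is separable, so gradient descent decouples: s follows -∂phi/∂s, t follows -∂phi/∂t.
∂phi/∂s = 9(s - 1)(s + 1); at s=0 this is -9, so s increases.
∂phi/∂t = -6(t + 1)(t + 2); at t=-3 this is -12, so t increases.
s converges to its nearest critical value 1 (a local min of the s-part); t converges to -2. The iterate converges to (1, -2).

(1, -2)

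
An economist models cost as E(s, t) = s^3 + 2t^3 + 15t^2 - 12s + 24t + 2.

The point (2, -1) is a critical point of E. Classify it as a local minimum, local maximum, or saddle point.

local minimum

The mixed partial ∂²E/∂s∂t is 0, so the Hessian at any point is diag(E_ss, E_tt) = diag(6s, 6(2t + 5)).
At (2, -1): H = diag(12, 18).
Both eigenvalues are positive, so H is positive definite: a local minimum.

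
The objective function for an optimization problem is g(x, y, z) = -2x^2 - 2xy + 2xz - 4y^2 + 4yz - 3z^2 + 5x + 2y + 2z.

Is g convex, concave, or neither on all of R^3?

concave

g is quadratic, so its Hessian is the constant matrix H = [[-4, -2, 2], [-2, -8, 4], [2, 4, -6]].
Leading principal minors: -4, 28, -104.
Signs alternate −, +, − ⇒ H ≺ 0 ⇒ concave.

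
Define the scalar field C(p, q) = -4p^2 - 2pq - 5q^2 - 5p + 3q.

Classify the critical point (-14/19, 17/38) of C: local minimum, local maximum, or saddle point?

local maximum

The Hessian of C is constant: H = [[-8, -2], [-2, -10]].
det(H) = (-8)·(-10) − (-2)² = 76.
det(H) > 0 and tr(H) = -18 < 0, so H is negative definite and the point is a local maximum.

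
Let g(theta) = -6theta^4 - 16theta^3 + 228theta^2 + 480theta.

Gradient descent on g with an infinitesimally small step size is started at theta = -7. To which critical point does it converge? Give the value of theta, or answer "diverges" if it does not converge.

g'(theta) = -24(theta - 4)(theta + 1)(theta + 5), so g'(-7) = 3168.
Gradient descent moves in the -g' direction, i.e. theta is decreasing.
There is no critical point below theta=-7, and g' keeps the same sign, so the iterate runs off to −∞.

diverges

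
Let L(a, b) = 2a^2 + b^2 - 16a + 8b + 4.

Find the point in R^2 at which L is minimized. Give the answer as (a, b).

(4, -4)

L(a,b) separates as P(a) + Q(b) + 4, so its minimum is min P + min Q + 4.
P'(a) = 4a - 16 vanishes at a ∈ {4}; Q'(b) = 2b + 8 vanishes at b ∈ {-4}.
Local minima of P (where P''>0): P(4)=-32. Local minima of Q: Q(-4)=-16.
So the global minimum of L is P(4) + Q(-4) + 4 = -32 − 16 + 4 = -44, attained at (4, -4).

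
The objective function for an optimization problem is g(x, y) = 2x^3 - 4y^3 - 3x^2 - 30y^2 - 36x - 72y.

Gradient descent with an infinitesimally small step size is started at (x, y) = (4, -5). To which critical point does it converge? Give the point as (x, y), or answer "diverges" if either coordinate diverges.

g is separable, so gradient descent decouples: x follows -∂g/∂x, y follows -∂g/∂y.
∂g/∂x = 6(x - 3)(x + 2); at x=4 this is 36, so x decreases.
∂g/∂y = -12(y + 2)(y + 3); at y=-5 this is -72, so y increases.
x converges to its nearest critical value 3 (a local min of the x-part); y converges to -3. The iterate converges to (3, -3).

(3, -3)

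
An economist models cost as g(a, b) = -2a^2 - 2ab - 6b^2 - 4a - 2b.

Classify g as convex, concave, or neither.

g is quadratic, so its Hessian is the constant matrix H = [[-4, -2], [-2, -12]].
det(H) = 44, tr(H) = -16.
det(H) > 0 and tr(H) < 0, so H is negative definite everywhere: concave.

concave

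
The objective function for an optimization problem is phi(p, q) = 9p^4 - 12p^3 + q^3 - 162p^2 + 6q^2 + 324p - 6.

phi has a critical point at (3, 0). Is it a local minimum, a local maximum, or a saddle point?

local minimum

The mixed partial ∂²phi/∂p∂q is 0, so the Hessian at any point is diag(phi_pp, phi_qq) = diag(36(3p^2 - 2p - 9), 6(q + 2)).
At (3, 0): H = diag(432, 12).
Both eigenvalues are positive, so H is positive definite: a local minimum.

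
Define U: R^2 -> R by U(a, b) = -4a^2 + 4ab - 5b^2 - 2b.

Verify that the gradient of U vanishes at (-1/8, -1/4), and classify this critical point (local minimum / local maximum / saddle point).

∇U = (-8a + 4b, 4a - 10b - 2); substituting (-1/8, -1/4) gives ∇U = (0, 0), so (-1/8, -1/4) is indeed a critical point.
The Hessian of U is constant: H = [[-8, 4], [4, -10]].
det(H) = (-8)·(-10) − 4² = 64.
det(H) > 0 and tr(H) = -18 < 0, so H is negative definite and the point is a local maximum.

local maximum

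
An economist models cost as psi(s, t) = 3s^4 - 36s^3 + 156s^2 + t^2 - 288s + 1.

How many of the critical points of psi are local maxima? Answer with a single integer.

psi separates as a function of s plus a function of t, so ∇psi=0 decouples.
∂psi/∂s = 12(s - 4)(s - 3)(s - 2) = 0 at s ∈ {2, 3, 4}; ∂psi/∂t = 2t = 0 at t ∈ {0}.
The Hessian is diagonal: diag(psi_ss, psi_tt). Second derivatives: psi_ss(2)=24, psi_ss(3)=-12, psi_ss(4)=24; psi_tt(0)=2.
Local maxima occur where both diagonal entries negative: none. Count: 0.

0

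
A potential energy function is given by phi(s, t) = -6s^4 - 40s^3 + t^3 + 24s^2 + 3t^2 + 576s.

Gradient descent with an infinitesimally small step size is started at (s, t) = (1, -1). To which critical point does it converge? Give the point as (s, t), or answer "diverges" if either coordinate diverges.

phi is separable, so gradient descent decouples: s follows -∂phi/∂s, t follows -∂phi/∂t.
∂phi/∂s = -24(s - 2)(s + 3)(s + 4); at s=1 this is 480, so s decreases.
∂phi/∂t = 3t(t + 2); at t=-1 this is -3, so t increases.
s converges to its nearest critical value -3 (a local min of the s-part); t converges to 0. The iterate converges to (-3, 0).

(-3, 0)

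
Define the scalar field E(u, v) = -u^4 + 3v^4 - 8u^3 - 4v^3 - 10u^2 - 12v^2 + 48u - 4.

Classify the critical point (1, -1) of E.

The mixed partial ∂²E/∂u∂v is 0, so the Hessian at any point is diag(E_uu, E_vv) = diag(-4(3u^2 + 12u + 5), 12(3v^2 - 2v - 2)).
At (1, -1): H = diag(-80, 36).
The eigenvalues have opposite signs, so H is indefinite: a saddle point.

saddle point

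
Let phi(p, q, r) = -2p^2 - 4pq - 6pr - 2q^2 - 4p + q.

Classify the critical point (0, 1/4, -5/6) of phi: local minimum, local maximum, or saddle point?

The Hessian is constant: H = [[-4, -4, -6], [-4, -4, 0], [-6, 0, 0]].
Leading principal minors: Δ₁ = -4, Δ₂ = 0, Δ₃ = 144.
The minors fit neither the all-positive nor the alternating-sign pattern, so H is indefinite: a saddle point.

saddle point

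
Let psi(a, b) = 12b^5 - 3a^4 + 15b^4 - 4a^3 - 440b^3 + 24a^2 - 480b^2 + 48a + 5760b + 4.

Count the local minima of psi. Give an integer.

psi separates as a function of a plus a function of b, so ∇psi=0 decouples.
∂psi/∂a = -12(a - 2)(a + 1)(a + 2) = 0 at a ∈ {-2, -1, 2}; ∂psi/∂b = 60(b - 4)(b - 2)(b + 3)(b + 4) = 0 at b ∈ {-4, -3, 2, 4}.
The Hessian is diagonal: diag(psi_aa, psi_bb). Second derivatives: psi_aa(-2)=-48, psi_aa(-1)=36, psi_aa(2)=-144; psi_bb(-4)=-2880, psi_bb(-3)=2100, psi_bb(2)=-3600, psi_bb(4)=6720.
Local minima occur where both diagonal entries positive: (-1, -3), (-1, 4). Count: 2.

2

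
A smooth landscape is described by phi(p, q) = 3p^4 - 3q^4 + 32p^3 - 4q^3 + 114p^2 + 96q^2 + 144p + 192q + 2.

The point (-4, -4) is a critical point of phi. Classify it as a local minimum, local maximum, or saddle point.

saddle point

The mixed partial ∂²phi/∂p∂q is 0, so the Hessian at any point is diag(phi_pp, phi_qq) = diag(12(3p^2 + 16p + 19), 12(-3q^2 - 2q + 16)).
At (-4, -4): H = diag(36, -288).
The eigenvalues have opposite signs, so H is indefinite: a saddle point.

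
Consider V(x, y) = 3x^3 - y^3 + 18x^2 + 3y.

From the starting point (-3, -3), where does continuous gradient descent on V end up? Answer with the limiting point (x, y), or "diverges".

V is separable, so gradient descent decouples: x follows -∂V/∂x, y follows -∂V/∂y.
∂V/∂x = 9x(x + 4); at x=-3 this is -27, so x increases.
∂V/∂y = -3(y - 1)(y + 1); at y=-3 this is -24, so y increases.
x converges to its nearest critical value 0 (a local min of the x-part); y converges to -1. The iterate converges to (0, -1).

(0, -1)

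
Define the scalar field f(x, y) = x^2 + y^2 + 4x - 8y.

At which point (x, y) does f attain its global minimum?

f(x,y) separates as P(x) + Q(y), so its minimum is min P + min Q.
P'(x) = 2x + 4 vanishes at x ∈ {-2}; Q'(y) = 2y - 8 vanishes at y ∈ {4}.
Local minima of P (where P''>0): P(-2)=-4. Local minima of Q: Q(4)=-16.
So the global minimum of f is P(-2) + Q(4) = -4 − 16 = -20, attained at (-2, 4).

(-2, 4)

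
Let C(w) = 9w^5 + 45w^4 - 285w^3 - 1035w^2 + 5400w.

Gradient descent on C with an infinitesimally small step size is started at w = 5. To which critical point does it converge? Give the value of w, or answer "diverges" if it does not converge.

3

C'(w) = 45(w - 3)(w - 2)(w + 4)(w + 5), so C'(5) = 24300.
Gradient descent moves in the -C' direction, i.e. w is decreasing.
The nearest critical point in that direction is w = 3, where C'' = 2520 > 0 (a local minimum). The iterate converges there.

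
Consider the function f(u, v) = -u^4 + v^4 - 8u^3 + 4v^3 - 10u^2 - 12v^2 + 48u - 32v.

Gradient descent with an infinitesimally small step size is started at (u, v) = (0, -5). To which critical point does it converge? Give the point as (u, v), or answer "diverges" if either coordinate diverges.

f is separable, so gradient descent decouples: u follows -∂f/∂u, v follows -∂f/∂v.
∂f/∂u = -4(u - 1)(u + 3)(u + 4); at u=0 this is 48, so u decreases.
∂f/∂v = 4(v - 2)(v + 1)(v + 4); at v=-5 this is -112, so v increases.
u converges to its nearest critical value -3 (a local min of the u-part); v converges to -4. The iterate converges to (-3, -4).

(-3, -4)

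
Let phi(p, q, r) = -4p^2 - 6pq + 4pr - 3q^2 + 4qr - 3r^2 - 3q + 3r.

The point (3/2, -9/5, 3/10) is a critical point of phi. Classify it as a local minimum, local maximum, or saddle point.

local maximum

The Hessian is constant: H = [[-8, -6, 4], [-6, -6, 4], [4, 4, -6]].
Leading principal minors: Δ₁ = -8, Δ₂ = 12, Δ₃ = -40.
The minors alternate sign starting negative (−, +, −), so H is negative definite: a local maximum.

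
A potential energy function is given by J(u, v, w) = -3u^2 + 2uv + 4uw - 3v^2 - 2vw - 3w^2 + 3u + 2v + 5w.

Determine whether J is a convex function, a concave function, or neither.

concave

J is quadratic, so its Hessian is the constant matrix H = [[-6, 2, 4], [2, -6, -2], [4, -2, -6]].
Leading principal minors: -6, 32, -104.
Signs alternate −, +, − ⇒ H ≺ 0 ⇒ concave.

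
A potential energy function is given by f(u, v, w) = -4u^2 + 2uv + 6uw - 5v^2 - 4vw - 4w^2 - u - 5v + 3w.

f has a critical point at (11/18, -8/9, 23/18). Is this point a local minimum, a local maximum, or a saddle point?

local maximum

The Hessian is constant: H = [[-8, 2, 6], [2, -10, -4], [6, -4, -8]].
Leading principal minors: Δ₁ = -8, Δ₂ = 76, Δ₃ = -216.
The minors alternate sign starting negative (−, +, −), so H is negative definite: a local maximum.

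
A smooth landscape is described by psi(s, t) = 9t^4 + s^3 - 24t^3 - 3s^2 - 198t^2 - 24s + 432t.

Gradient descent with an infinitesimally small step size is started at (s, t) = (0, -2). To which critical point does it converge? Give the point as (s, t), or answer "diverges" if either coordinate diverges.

psi is separable, so gradient descent decouples: s follows -∂psi/∂s, t follows -∂psi/∂t.
∂psi/∂s = 3(s - 4)(s + 2); at s=0 this is -24, so s increases.
∂psi/∂t = 36(t - 4)(t - 1)(t + 3); at t=-2 this is 648, so t decreases.
s converges to its nearest critical value 4 (a local min of the s-part); t converges to -3. The iterate converges to (4, -3).

(4, -3)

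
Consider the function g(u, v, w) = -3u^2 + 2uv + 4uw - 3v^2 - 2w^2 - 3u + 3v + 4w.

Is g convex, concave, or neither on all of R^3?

concave

g is quadratic, so its Hessian is the constant matrix H = [[-6, 2, 4], [2, -6, 0], [4, 0, -4]].
Leading principal minors: -6, 32, -32.
Signs alternate −, +, − ⇒ H ≺ 0 ⇒ concave.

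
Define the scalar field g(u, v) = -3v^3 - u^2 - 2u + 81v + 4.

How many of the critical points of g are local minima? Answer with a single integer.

g separates as a function of u plus a function of v, so ∇g=0 decouples.
∂g/∂u = -2(u + 1) = 0 at u ∈ {-1}; ∂g/∂v = -9(v - 3)(v + 3) = 0 at v ∈ {-3, 3}.
The Hessian is diagonal: diag(g_uu, g_vv). Second derivatives: g_uu(-1)=-2; g_vv(-3)=54, g_vv(3)=-54.
Local minima occur where both diagonal entries positive: none. Count: 0.

0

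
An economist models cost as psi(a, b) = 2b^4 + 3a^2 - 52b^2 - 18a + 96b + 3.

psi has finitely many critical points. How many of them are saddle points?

1

psi separates as a function of a plus a function of b, so ∇psi=0 decouples.
∂psi/∂a = 6(a - 3) = 0 at a ∈ {3}; ∂psi/∂b = 8(b - 3)(b - 1)(b + 4) = 0 at b ∈ {-4, 1, 3}.
The Hessian is diagonal: diag(psi_aa, psi_bb). Second derivatives: psi_aa(3)=6; psi_bb(-4)=280, psi_bb(1)=-80, psi_bb(3)=112.
Saddle points occur where the two diagonal entries have opposite signs: (3, 1). Count: 1.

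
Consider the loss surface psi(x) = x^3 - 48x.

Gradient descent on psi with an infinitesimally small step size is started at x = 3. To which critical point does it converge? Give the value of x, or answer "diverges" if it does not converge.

4

psi'(x) = 3(x - 4)(x + 4), so psi'(3) = -21.
Gradient descent moves in the -psi' direction, i.e. x is increasing.
The nearest critical point in that direction is x = 4, where psi'' = 24 > 0 (a local minimum). The iterate converges there.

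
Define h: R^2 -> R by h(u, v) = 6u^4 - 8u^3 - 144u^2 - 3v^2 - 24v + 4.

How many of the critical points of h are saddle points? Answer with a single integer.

2

h separates as a function of u plus a function of v, so ∇h=0 decouples.
∂h/∂u = 24u(u - 4)(u + 3) = 0 at u ∈ {-3, 0, 4}; ∂h/∂v = -6(v + 4) = 0 at v ∈ {-4}.
The Hessian is diagonal: diag(h_uu, h_vv). Second derivatives: h_uu(-3)=504, h_uu(0)=-288, h_uu(4)=672; h_vv(-4)=-6.
Saddle points occur where the two diagonal entries have opposite signs: (-3, -4), (4, -4). Count: 2.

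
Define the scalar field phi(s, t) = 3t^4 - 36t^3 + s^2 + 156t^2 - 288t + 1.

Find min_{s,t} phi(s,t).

-191

phi(s,t) separates as P(s) + Q(t) + 1, so its minimum is min P + min Q + 1.
P'(s) = 2s vanishes at s ∈ {0}; Q'(t) = 12(t - 4)(t - 3)(t - 2) vanishes at t ∈ {2, 3, 4}.
Local minima of P (where P''>0): P(0)=0. Local minima of Q: Q(2)=-192, Q(4)=-192.
So the global minimum of phi is P(0) + Q(2) + 1 = 0 − 192 + 1 = -191, attained at (0, 2).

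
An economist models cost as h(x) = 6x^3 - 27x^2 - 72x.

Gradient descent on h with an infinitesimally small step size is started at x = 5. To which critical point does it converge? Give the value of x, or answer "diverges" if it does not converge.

h'(x) = 18(x - 4)(x + 1), so h'(5) = 108.
Gradient descent moves in the -h' direction, i.e. x is decreasing.
The nearest critical point in that direction is x = 4, where h'' = 90 > 0 (a local minimum). The iterate converges there.

4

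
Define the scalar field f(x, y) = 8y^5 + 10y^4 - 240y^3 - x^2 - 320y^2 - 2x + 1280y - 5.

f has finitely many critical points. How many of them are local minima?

0

f separates as a function of x plus a function of y, so ∇f=0 decouples.
∂f/∂x = -2(x + 1) = 0 at x ∈ {-1}; ∂f/∂y = 40(y - 4)(y - 1)(y + 2)(y + 4) = 0 at y ∈ {-4, -2, 1, 4}.
The Hessian is diagonal: diag(f_xx, f_yy). Second derivatives: f_xx(-1)=-2; f_yy(-4)=-3200, f_yy(-2)=1440, f_yy(1)=-1800, f_yy(4)=5760.
Local minima occur where both diagonal entries positive: none. Count: 0.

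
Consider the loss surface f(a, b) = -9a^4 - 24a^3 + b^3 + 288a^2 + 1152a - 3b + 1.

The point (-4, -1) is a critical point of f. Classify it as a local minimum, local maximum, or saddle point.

local maximum

The mixed partial ∂²f/∂a∂b is 0, so the Hessian at any point is diag(f_aa, f_bb) = diag(36(-3a^2 - 4a + 16), 6b).
At (-4, -1): H = diag(-576, -6).
Both eigenvalues are negative, so H is negative definite: a local maximum.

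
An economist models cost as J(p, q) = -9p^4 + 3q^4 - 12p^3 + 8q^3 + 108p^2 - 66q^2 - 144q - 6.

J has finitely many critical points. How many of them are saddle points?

5

J separates as a function of p plus a function of q, so ∇J=0 decouples.
∂J/∂p = -36p(p - 2)(p + 3) = 0 at p ∈ {-3, 0, 2}; ∂J/∂q = 12(q - 3)(q + 1)(q + 4) = 0 at q ∈ {-4, -1, 3}.
The Hessian is diagonal: diag(J_pp, J_qq). Second derivatives: J_pp(-3)=-540, J_pp(0)=216, J_pp(2)=-360; J_qq(-4)=252, J_qq(-1)=-144, J_qq(3)=336.
Saddle points occur where the two diagonal entries have opposite signs: (-3, -4), (-3, 3), (0, -1), (2, -4), (2, 3). Count: 5.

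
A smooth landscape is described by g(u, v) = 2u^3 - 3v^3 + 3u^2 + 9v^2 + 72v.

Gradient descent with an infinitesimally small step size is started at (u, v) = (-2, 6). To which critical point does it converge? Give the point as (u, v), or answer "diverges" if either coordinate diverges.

diverges

g is separable, so gradient descent decouples: u follows -∂g/∂u, v follows -∂g/∂v.
∂g/∂u = 6u(u + 1); at u=-2 this is 12, so u decreases.
∂g/∂v = -9(v - 4)(v + 2); at v=6 this is -144, so v increases.
The u-coordinate has no critical point in that direction and runs off to infinity.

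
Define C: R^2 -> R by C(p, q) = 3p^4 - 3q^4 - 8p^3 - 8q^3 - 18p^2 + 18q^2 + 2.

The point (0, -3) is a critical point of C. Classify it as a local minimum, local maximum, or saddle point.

local maximum

The mixed partial ∂²C/∂p∂q is 0, so the Hessian at any point is diag(C_pp, C_qq) = diag(12(3p^2 - 4p - 3), 12(-3q^2 - 4q + 3)).
At (0, -3): H = diag(-36, -144).
Both eigenvalues are negative, so H is negative definite: a local maximum.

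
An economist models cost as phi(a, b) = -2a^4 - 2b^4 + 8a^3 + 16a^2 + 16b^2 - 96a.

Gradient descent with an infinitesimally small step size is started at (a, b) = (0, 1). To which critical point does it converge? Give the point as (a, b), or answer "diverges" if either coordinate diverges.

phi is separable, so gradient descent decouples: a follows -∂phi/∂a, b follows -∂phi/∂b.
∂phi/∂a = -8(a - 3)(a - 2)(a + 2); at a=0 this is -96, so a increases.
∂phi/∂b = -8b(b - 2)(b + 2); at b=1 this is 24, so b decreases.
a converges to its nearest critical value 2 (a local min of the a-part); b converges to 0. The iterate converges to (2, 0).

(2, 0)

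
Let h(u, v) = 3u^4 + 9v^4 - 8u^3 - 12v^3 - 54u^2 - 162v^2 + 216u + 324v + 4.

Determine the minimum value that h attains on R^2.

-2048

h(u,v) separates as P(u) + Q(v) + 4, so its minimum is min P + min Q + 4.
P'(u) = 12(u - 3)(u - 2)(u + 3) vanishes at u ∈ {-3, 2, 3}; Q'(v) = 36(v - 3)(v - 1)(v + 3) vanishes at v ∈ {-3, 1, 3}.
Local minima of P (where P''>0): P(-3)=-675, P(3)=189. Local minima of Q: Q(-3)=-1377, Q(3)=-81.
So the global minimum of h is P(-3) + Q(-3) + 4 = -675 − 1377 + 4 = -2048, attained at (-3, -3).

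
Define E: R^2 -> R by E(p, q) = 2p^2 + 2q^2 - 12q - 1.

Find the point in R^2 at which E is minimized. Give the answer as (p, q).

(0, 3)

E(p,q) separates as A(p) + B(q) − 1, so its minimum is min A + min B − 1.
A'(p) = 4p vanishes at p ∈ {0}; B'(q) = 4q - 12 vanishes at q ∈ {3}.
Local minima of A (where A''>0): A(0)=0. Local minima of B: B(3)=-18.
So the global minimum of E is A(0) + B(3) − 1 = 0 − 18 − 1 = -19, attained at (0, 3).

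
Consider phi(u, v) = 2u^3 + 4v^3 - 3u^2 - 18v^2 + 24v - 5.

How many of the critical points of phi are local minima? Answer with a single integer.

1

phi separates as a function of u plus a function of v, so ∇phi=0 decouples.
∂phi/∂u = 6u(u - 1) = 0 at u ∈ {0, 1}; ∂phi/∂v = 12(v - 2)(v - 1) = 0 at v ∈ {1, 2}.
The Hessian is diagonal: diag(phi_uu, phi_vv). Second derivatives: phi_uu(0)=-6, phi_uu(1)=6; phi_vv(1)=-12, phi_vv(2)=12.
Local minima occur where both diagonal entries positive: (1, 2). Count: 1.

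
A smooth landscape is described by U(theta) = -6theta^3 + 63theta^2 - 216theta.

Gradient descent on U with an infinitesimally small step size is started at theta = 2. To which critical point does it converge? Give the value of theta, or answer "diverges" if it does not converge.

3

U'(theta) = -18(theta - 4)(theta - 3), so U'(2) = -36.
Gradient descent moves in the -U' direction, i.e. theta is increasing.
The nearest critical point in that direction is theta = 3, where U'' = 18 > 0 (a local minimum). The iterate converges there.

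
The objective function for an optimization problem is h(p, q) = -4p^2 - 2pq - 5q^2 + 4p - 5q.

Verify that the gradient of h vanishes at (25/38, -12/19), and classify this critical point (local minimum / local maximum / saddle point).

local maximum

∇h = (-8p - 2q + 4, -2p - 10q - 5); substituting (25/38, -12/19) gives ∇h = (0, 0), so (25/38, -12/19) is indeed a critical point.
The Hessian of h is constant: H = [[-8, -2], [-2, -10]].
det(H) = (-8)·(-10) − (-2)² = 76.
det(H) > 0 and tr(H) = -18 < 0, so H is negative definite and the point is a local maximum.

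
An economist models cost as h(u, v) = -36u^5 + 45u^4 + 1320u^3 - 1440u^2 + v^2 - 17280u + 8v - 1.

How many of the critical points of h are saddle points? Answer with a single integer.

h separates as a function of u plus a function of v, so ∇h=0 decouples.
∂h/∂u = -180(u - 4)(u - 3)(u + 2)(u + 4) = 0 at u ∈ {-4, -2, 3, 4}; ∂h/∂v = 2(v + 4) = 0 at v ∈ {-4}.
The Hessian is diagonal: diag(h_uu, h_vv). Second derivatives: h_uu(-4)=20160, h_uu(-2)=-10800, h_uu(3)=6300, h_uu(4)=-8640; h_vv(-4)=2.
Saddle points occur where the two diagonal entries have opposite signs: (-2, -4), (4, -4). Count: 2.

2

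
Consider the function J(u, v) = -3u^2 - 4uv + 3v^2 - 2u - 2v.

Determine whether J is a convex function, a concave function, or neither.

neither

J is quadratic, so its Hessian is the constant matrix H = [[-6, -4], [-4, 6]].
det(H) = -52, tr(H) = 0.
det(H) < 0, so H is indefinite: neither convex nor concave.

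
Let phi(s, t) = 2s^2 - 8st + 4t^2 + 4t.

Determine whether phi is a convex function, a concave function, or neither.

phi is quadratic, so its Hessian is the constant matrix H = [[4, -8], [-8, 8]].
det(H) = -32, tr(H) = 12.
det(H) < 0, so H is indefinite: neither convex nor concave.

neither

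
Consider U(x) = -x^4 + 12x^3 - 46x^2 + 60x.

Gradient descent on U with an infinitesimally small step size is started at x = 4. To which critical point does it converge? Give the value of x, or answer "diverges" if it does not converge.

U'(x) = -4(x - 5)(x - 3)(x - 1), so U'(4) = 12.
Gradient descent moves in the -U' direction, i.e. x is decreasing.
The nearest critical point in that direction is x = 3, where U'' = 16 > 0 (a local minimum). The iterate converges there.

3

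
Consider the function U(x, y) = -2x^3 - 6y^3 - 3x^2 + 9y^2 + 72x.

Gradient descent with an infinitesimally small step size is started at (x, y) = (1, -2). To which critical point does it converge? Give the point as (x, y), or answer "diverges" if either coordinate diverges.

(-4, 0)

U is separable, so gradient descent decouples: x follows -∂U/∂x, y follows -∂U/∂y.
∂U/∂x = -6(x - 3)(x + 4); at x=1 this is 60, so x decreases.
∂U/∂y = -18y(y - 1); at y=-2 this is -108, so y increases.
x converges to its nearest critical value -4 (a local min of the x-part); y converges to 0. The iterate converges to (-4, 0).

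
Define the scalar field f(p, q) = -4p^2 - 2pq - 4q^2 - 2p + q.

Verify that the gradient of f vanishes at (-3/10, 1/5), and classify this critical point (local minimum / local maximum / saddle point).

local maximum

∇f = (-8p - 2q - 2, -2p - 8q + 1); substituting (-3/10, 1/5) gives ∇f = (0, 0), so (-3/10, 1/5) is indeed a critical point.
The Hessian of f is constant: H = [[-8, -2], [-2, -8]].
det(H) = (-8)·(-8) − (-2)² = 60.
det(H) > 0 and tr(H) = -16 < 0, so H is negative definite and the point is a local maximum.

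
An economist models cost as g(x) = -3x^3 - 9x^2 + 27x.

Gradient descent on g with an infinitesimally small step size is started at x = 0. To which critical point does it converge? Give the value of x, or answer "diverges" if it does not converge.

-3

g'(x) = -9(x - 1)(x + 3), so g'(0) = 27.
Gradient descent moves in the -g' direction, i.e. x is decreasing.
The nearest critical point in that direction is x = -3, where g'' = 36 > 0 (a local minimum). The iterate converges there.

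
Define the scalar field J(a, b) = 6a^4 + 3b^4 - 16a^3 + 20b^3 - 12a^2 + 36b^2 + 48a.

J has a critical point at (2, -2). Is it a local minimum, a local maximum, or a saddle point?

The mixed partial ∂²J/∂a∂b is 0, so the Hessian at any point is diag(J_aa, J_bb) = diag(24(3a^2 - 4a - 1), 12(3b^2 + 10b + 6)).
At (2, -2): H = diag(72, -24).
The eigenvalues have opposite signs, so H is indefinite: a saddle point.

saddle point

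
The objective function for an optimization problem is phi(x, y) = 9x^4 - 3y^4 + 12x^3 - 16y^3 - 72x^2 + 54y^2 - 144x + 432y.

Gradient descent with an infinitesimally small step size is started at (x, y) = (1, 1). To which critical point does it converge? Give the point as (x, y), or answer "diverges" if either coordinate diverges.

(2, -3)

phi is separable, so gradient descent decouples: x follows -∂phi/∂x, y follows -∂phi/∂y.
∂phi/∂x = 36(x - 2)(x + 1)(x + 2); at x=1 this is -216, so x increases.
∂phi/∂y = -12(y - 3)(y + 3)(y + 4); at y=1 this is 480, so y decreases.
x converges to its nearest critical value 2 (a local min of the x-part); y converges to -3. The iterate converges to (2, -3).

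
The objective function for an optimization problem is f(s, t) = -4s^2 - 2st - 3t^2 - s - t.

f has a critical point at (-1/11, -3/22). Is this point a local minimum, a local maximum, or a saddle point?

The Hessian of f is constant: H = [[-8, -2], [-2, -6]].
det(H) = (-8)·(-6) − (-2)² = 44.
det(H) > 0 and tr(H) = -14 < 0, so H is negative definite and the point is a local maximum.

local maximum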